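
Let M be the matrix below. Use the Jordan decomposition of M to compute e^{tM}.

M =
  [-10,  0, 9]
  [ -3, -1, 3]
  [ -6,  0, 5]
e^{tM} =
  [-2*exp(-t) + 3*exp(-4*t), 0, 3*exp(-t) - 3*exp(-4*t)]
  [-exp(-t) + exp(-4*t), exp(-t), exp(-t) - exp(-4*t)]
  [-2*exp(-t) + 2*exp(-4*t), 0, 3*exp(-t) - 2*exp(-4*t)]

Strategy: write M = P · J · P⁻¹ where J is a Jordan canonical form, so e^{tM} = P · e^{tJ} · P⁻¹, and e^{tJ} can be computed block-by-block.

M has Jordan form
J =
  [-4,  0,  0]
  [ 0, -1,  0]
  [ 0,  0, -1]
(up to reordering of blocks).

Per-block formulas:
  For a 1×1 block at λ = -1: exp(t · [-1]) = [e^(-1t)].
  For a 1×1 block at λ = -4: exp(t · [-4]) = [e^(-4t)].

After assembling e^{tJ} and conjugating by P, we get:

e^{tM} =
  [-2*exp(-t) + 3*exp(-4*t), 0, 3*exp(-t) - 3*exp(-4*t)]
  [-exp(-t) + exp(-4*t), exp(-t), exp(-t) - exp(-4*t)]
  [-2*exp(-t) + 2*exp(-4*t), 0, 3*exp(-t) - 2*exp(-4*t)]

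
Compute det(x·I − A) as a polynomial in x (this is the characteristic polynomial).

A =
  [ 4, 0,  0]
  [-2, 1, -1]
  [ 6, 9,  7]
x^3 - 12*x^2 + 48*x - 64

Expanding det(x·I − A) (e.g. by cofactor expansion or by noting that A is similar to its Jordan form J, which has the same characteristic polynomial as A) gives
  χ_A(x) = x^3 - 12*x^2 + 48*x - 64
which factors as (x - 4)^3. The eigenvalues (with algebraic multiplicities) are λ = 4 with multiplicity 3.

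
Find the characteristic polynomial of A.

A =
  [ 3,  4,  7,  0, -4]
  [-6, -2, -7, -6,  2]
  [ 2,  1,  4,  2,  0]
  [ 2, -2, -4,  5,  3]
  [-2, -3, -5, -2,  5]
x^5 - 15*x^4 + 90*x^3 - 270*x^2 + 405*x - 243

Expanding det(x·I − A) (e.g. by cofactor expansion or by noting that A is similar to its Jordan form J, which has the same characteristic polynomial as A) gives
  χ_A(x) = x^5 - 15*x^4 + 90*x^3 - 270*x^2 + 405*x - 243
which factors as (x - 3)^5. The eigenvalues (with algebraic multiplicities) are λ = 3 with multiplicity 5.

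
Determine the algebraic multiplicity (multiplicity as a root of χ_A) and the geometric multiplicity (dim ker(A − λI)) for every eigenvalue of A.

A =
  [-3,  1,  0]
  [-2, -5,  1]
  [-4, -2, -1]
λ = -3: alg = 3, geom = 1

Step 1 — factor the characteristic polynomial to read off the algebraic multiplicities:
  χ_A(x) = (x + 3)^3

Step 2 — compute geometric multiplicities via the rank-nullity identity g(λ) = n − rank(A − λI):
  rank(A − (-3)·I) = 2, so dim ker(A − (-3)·I) = n − 2 = 1

Summary:
  λ = -3: algebraic multiplicity = 3, geometric multiplicity = 1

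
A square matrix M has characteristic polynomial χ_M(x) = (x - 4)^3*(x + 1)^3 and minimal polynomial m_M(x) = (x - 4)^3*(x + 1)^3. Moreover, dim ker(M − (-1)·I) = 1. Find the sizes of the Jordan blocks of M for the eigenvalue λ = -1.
Block sizes for λ = -1: [3]

Step 1 — from the characteristic polynomial, algebraic multiplicity of λ = -1 is 3. From dim ker(M − (-1)·I) = 1, there are exactly 1 Jordan blocks for λ = -1.
Step 2 — from the minimal polynomial, the factor (x + 1)^3 tells us the largest block for λ = -1 has size 3.
Step 3 — with total size 3, 1 blocks, and largest block 3, the block sizes (in nonincreasing order) are [3].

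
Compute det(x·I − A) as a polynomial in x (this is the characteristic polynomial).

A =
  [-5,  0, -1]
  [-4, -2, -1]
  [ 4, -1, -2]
x^3 + 9*x^2 + 27*x + 27

Expanding det(x·I − A) (e.g. by cofactor expansion or by noting that A is similar to its Jordan form J, which has the same characteristic polynomial as A) gives
  χ_A(x) = x^3 + 9*x^2 + 27*x + 27
which factors as (x + 3)^3. The eigenvalues (with algebraic multiplicities) are λ = -3 with multiplicity 3.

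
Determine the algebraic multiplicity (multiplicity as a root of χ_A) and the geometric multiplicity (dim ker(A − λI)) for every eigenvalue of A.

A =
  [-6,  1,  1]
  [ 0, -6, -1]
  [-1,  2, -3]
λ = -5: alg = 3, geom = 1

Step 1 — factor the characteristic polynomial to read off the algebraic multiplicities:
  χ_A(x) = (x + 5)^3

Step 2 — compute geometric multiplicities via the rank-nullity identity g(λ) = n − rank(A − λI):
  rank(A − (-5)·I) = 2, so dim ker(A − (-5)·I) = n − 2 = 1

Summary:
  λ = -5: algebraic multiplicity = 3, geometric multiplicity = 1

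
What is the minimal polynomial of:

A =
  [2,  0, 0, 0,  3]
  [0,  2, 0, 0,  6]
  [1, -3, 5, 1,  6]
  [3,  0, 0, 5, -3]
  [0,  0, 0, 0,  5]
x^3 - 12*x^2 + 45*x - 50

The characteristic polynomial is χ_A(x) = (x - 5)^3*(x - 2)^2, so the eigenvalues are known. The minimal polynomial is
  m_A(x) = Π_λ (x − λ)^{k_λ}
where k_λ is the size of the *largest* Jordan block for λ (equivalently, the smallest k with (A − λI)^k v = 0 for every generalised eigenvector v of λ).

  λ = 2: largest Jordan block has size 1, contributing (x − 2)
  λ = 5: largest Jordan block has size 2, contributing (x − 5)^2

So m_A(x) = (x - 5)^2*(x - 2) = x^3 - 12*x^2 + 45*x - 50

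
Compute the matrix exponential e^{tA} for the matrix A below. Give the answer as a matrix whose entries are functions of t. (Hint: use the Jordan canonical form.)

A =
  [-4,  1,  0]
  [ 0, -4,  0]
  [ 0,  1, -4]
e^{tA} =
  [exp(-4*t), t*exp(-4*t), 0]
  [0, exp(-4*t), 0]
  [0, t*exp(-4*t), exp(-4*t)]

Strategy: write A = P · J · P⁻¹ where J is a Jordan canonical form, so e^{tA} = P · e^{tJ} · P⁻¹, and e^{tJ} can be computed block-by-block.

A has Jordan form
J =
  [-4,  1,  0]
  [ 0, -4,  0]
  [ 0,  0, -4]
(up to reordering of blocks).

Per-block formulas:
  For a 1×1 block at λ = -4: exp(t · [-4]) = [e^(-4t)].
  For a 2×2 Jordan block J_2(-4): exp(t · J_2(-4)) = e^(-4t)·(I + t·N), where N is the 2×2 nilpotent shift.

After assembling e^{tJ} and conjugating by P, we get:

e^{tA} =
  [exp(-4*t), t*exp(-4*t), 0]
  [0, exp(-4*t), 0]
  [0, t*exp(-4*t), exp(-4*t)]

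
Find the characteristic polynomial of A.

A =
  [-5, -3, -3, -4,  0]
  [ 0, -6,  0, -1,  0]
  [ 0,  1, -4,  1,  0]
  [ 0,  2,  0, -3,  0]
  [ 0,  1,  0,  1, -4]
x^5 + 22*x^4 + 193*x^3 + 844*x^2 + 1840*x + 1600

Expanding det(x·I − A) (e.g. by cofactor expansion or by noting that A is similar to its Jordan form J, which has the same characteristic polynomial as A) gives
  χ_A(x) = x^5 + 22*x^4 + 193*x^3 + 844*x^2 + 1840*x + 1600
which factors as (x + 4)^3*(x + 5)^2. The eigenvalues (with algebraic multiplicities) are λ = -5 with multiplicity 2, λ = -4 with multiplicity 3.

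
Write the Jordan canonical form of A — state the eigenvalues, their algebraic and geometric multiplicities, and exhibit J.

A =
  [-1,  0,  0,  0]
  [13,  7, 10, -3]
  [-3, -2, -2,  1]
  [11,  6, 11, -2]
J_1(-1) ⊕ J_3(1)

The characteristic polynomial is
  det(x·I − A) = x^4 - 2*x^3 + 2*x - 1 = (x - 1)^3*(x + 1)

Eigenvalues and multiplicities (the geometric multiplicity of λ is n − rank(A − λI), which equals the number of Jordan blocks for λ):
  λ = -1: algebraic multiplicity = 1, geometric multiplicity = 1
  λ = 1: algebraic multiplicity = 3, geometric multiplicity = 1

Determining the block sizes for each eigenvalue:
  λ = -1: one block (gm = 1), so the single block has size am = 1 → block sizes [1]
  λ = 1: one block (gm = 1), so the single block has size am = 3 → block sizes [3]

Assembling the blocks gives a Jordan form
J =
  [-1, 0, 0, 0]
  [ 0, 1, 1, 0]
  [ 0, 0, 1, 1]
  [ 0, 0, 0, 1]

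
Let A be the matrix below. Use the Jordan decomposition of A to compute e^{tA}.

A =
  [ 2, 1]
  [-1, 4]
e^{tA} =
  [-t*exp(3*t) + exp(3*t), t*exp(3*t)]
  [-t*exp(3*t), t*exp(3*t) + exp(3*t)]

Strategy: write A = P · J · P⁻¹ where J is a Jordan canonical form, so e^{tA} = P · e^{tJ} · P⁻¹, and e^{tJ} can be computed block-by-block.

A has Jordan form
J =
  [3, 1]
  [0, 3]
(up to reordering of blocks).

Per-block formulas:
  For a 2×2 Jordan block J_2(3): exp(t · J_2(3)) = e^(3t)·(I + t·N), where N is the 2×2 nilpotent shift.

After assembling e^{tJ} and conjugating by P, we get:

e^{tA} =
  [-t*exp(3*t) + exp(3*t), t*exp(3*t)]
  [-t*exp(3*t), t*exp(3*t) + exp(3*t)]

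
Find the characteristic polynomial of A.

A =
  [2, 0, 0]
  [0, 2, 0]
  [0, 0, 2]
x^3 - 6*x^2 + 12*x - 8

Expanding det(x·I − A) (e.g. by cofactor expansion or by noting that A is similar to its Jordan form J, which has the same characteristic polynomial as A) gives
  χ_A(x) = x^3 - 6*x^2 + 12*x - 8
which factors as (x - 2)^3. The eigenvalues (with algebraic multiplicities) are λ = 2 with multiplicity 3.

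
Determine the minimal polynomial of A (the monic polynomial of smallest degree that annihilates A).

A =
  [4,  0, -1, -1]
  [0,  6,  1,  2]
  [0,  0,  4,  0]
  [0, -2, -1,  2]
x^3 - 12*x^2 + 48*x - 64

The characteristic polynomial is χ_A(x) = (x - 4)^4, so the eigenvalues are known. The minimal polynomial is
  m_A(x) = Π_λ (x − λ)^{k_λ}
where k_λ is the size of the *largest* Jordan block for λ (equivalently, the smallest k with (A − λI)^k v = 0 for every generalised eigenvector v of λ).

  λ = 4: largest Jordan block has size 3, contributing (x − 4)^3

So m_A(x) = (x - 4)^3 = x^3 - 12*x^2 + 48*x - 64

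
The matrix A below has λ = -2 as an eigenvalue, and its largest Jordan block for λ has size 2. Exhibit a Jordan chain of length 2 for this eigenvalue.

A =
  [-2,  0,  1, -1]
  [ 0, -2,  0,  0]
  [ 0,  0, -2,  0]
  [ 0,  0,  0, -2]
A Jordan chain for λ = -2 of length 2:
v_1 = (1, 0, 0, 0)ᵀ
v_2 = (0, 0, 1, 0)ᵀ

Let N = A − (-2)·I. We want v_2 with N^2 v_2 = 0 but N^1 v_2 ≠ 0; then v_{j-1} := N · v_j for j = 2, …, 2.

Pick v_2 = (0, 0, 1, 0)ᵀ.
Then v_1 = N · v_2 = (1, 0, 0, 0)ᵀ.

Sanity check: (A − (-2)·I) v_1 = (0, 0, 0, 0)ᵀ = 0. ✓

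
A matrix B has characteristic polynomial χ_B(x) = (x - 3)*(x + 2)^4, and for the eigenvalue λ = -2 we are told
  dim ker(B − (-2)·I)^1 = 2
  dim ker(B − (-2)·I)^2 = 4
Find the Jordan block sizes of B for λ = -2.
Block sizes for λ = -2: [2, 2]

From the dimensions of kernels of powers, the number of Jordan blocks of size at least j is d_j − d_{j−1} where d_j = dim ker(N^j) (with d_0 = 0). Computing the differences gives [2, 2].
The number of blocks of size exactly k is (#blocks of size ≥ k) − (#blocks of size ≥ k + 1), so the partition is: 2 block(s) of size 2.
In nonincreasing order the block sizes are [2, 2].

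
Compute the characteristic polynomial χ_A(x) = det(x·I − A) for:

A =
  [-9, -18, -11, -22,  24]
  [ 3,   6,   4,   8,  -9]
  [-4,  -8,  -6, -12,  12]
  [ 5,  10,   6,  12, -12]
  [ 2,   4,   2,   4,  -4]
x^5 + x^4

Expanding det(x·I − A) (e.g. by cofactor expansion or by noting that A is similar to its Jordan form J, which has the same characteristic polynomial as A) gives
  χ_A(x) = x^5 + x^4
which factors as x^4*(x + 1). The eigenvalues (with algebraic multiplicities) are λ = -1 with multiplicity 1, λ = 0 with multiplicity 4.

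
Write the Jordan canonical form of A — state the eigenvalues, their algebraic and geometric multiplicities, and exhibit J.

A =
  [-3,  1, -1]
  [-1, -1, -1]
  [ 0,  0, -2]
J_2(-2) ⊕ J_1(-2)

The characteristic polynomial is
  det(x·I − A) = x^3 + 6*x^2 + 12*x + 8 = (x + 2)^3

Eigenvalues and multiplicities (the geometric multiplicity of λ is n − rank(A − λI), which equals the number of Jordan blocks for λ):
  λ = -2: algebraic multiplicity = 3, geometric multiplicity = 2

Determining the block sizes for each eigenvalue:
  λ = -2: 2 blocks summing to 3 forces exactly one block of size 2 and the rest size 1 → block sizes [2, 1]

Assembling the blocks gives a Jordan form
J =
  [-2,  1,  0]
  [ 0, -2,  0]
  [ 0,  0, -2]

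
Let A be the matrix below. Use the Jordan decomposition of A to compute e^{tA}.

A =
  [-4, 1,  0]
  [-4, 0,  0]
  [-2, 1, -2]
e^{tA} =
  [-2*t*exp(-2*t) + exp(-2*t), t*exp(-2*t), 0]
  [-4*t*exp(-2*t), 2*t*exp(-2*t) + exp(-2*t), 0]
  [-2*t*exp(-2*t), t*exp(-2*t), exp(-2*t)]

Strategy: write A = P · J · P⁻¹ where J is a Jordan canonical form, so e^{tA} = P · e^{tJ} · P⁻¹, and e^{tJ} can be computed block-by-block.

A has Jordan form
J =
  [-2,  1,  0]
  [ 0, -2,  0]
  [ 0,  0, -2]
(up to reordering of blocks).

Per-block formulas:
  For a 2×2 Jordan block J_2(-2): exp(t · J_2(-2)) = e^(-2t)·(I + t·N), where N is the 2×2 nilpotent shift.
  For a 1×1 block at λ = -2: exp(t · [-2]) = [e^(-2t)].

After assembling e^{tJ} and conjugating by P, we get:

e^{tA} =
  [-2*t*exp(-2*t) + exp(-2*t), t*exp(-2*t), 0]
  [-4*t*exp(-2*t), 2*t*exp(-2*t) + exp(-2*t), 0]
  [-2*t*exp(-2*t), t*exp(-2*t), exp(-2*t)]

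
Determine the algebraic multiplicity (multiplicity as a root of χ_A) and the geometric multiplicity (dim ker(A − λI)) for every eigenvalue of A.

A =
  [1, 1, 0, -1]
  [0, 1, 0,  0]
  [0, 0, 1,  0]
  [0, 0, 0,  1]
λ = 1: alg = 4, geom = 3

Step 1 — factor the characteristic polynomial to read off the algebraic multiplicities:
  χ_A(x) = (x - 1)^4

Step 2 — compute geometric multiplicities via the rank-nullity identity g(λ) = n − rank(A − λI):
  rank(A − (1)·I) = 1, so dim ker(A − (1)·I) = n − 1 = 3

Summary:
  λ = 1: algebraic multiplicity = 4, geometric multiplicity = 3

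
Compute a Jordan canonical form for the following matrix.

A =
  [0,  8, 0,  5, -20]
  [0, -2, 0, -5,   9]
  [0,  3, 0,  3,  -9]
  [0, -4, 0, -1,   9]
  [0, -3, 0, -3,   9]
J_2(0) ⊕ J_1(0) ⊕ J_2(3)

The characteristic polynomial is
  det(x·I − A) = x^5 - 6*x^4 + 9*x^3 = x^3*(x - 3)^2

Eigenvalues and multiplicities (the geometric multiplicity of λ is n − rank(A − λI), which equals the number of Jordan blocks for λ):
  λ = 0: algebraic multiplicity = 3, geometric multiplicity = 2
  λ = 3: algebraic multiplicity = 2, geometric multiplicity = 1

Determining the block sizes for each eigenvalue:
  λ = 0: 2 blocks summing to 3 forces exactly one block of size 2 and the rest size 1 → block sizes [2, 1]
  λ = 3: one block (gm = 1), so the single block has size am = 2 → block sizes [2]

Assembling the blocks gives a Jordan form
J =
  [0, 1, 0, 0, 0]
  [0, 0, 0, 0, 0]
  [0, 0, 0, 0, 0]
  [0, 0, 0, 3, 1]
  [0, 0, 0, 0, 3]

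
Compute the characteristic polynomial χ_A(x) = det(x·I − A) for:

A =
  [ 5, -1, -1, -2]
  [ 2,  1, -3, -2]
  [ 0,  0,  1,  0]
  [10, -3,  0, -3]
x^4 - 4*x^3 + 6*x^2 - 4*x + 1

Expanding det(x·I − A) (e.g. by cofactor expansion or by noting that A is similar to its Jordan form J, which has the same characteristic polynomial as A) gives
  χ_A(x) = x^4 - 4*x^3 + 6*x^2 - 4*x + 1
which factors as (x - 1)^4. The eigenvalues (with algebraic multiplicities) are λ = 1 with multiplicity 4.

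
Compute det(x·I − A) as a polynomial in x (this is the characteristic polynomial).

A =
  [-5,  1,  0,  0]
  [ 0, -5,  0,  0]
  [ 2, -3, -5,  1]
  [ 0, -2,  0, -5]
x^4 + 20*x^3 + 150*x^2 + 500*x + 625

Expanding det(x·I − A) (e.g. by cofactor expansion or by noting that A is similar to its Jordan form J, which has the same characteristic polynomial as A) gives
  χ_A(x) = x^4 + 20*x^3 + 150*x^2 + 500*x + 625
which factors as (x + 5)^4. The eigenvalues (with algebraic multiplicities) are λ = -5 with multiplicity 4.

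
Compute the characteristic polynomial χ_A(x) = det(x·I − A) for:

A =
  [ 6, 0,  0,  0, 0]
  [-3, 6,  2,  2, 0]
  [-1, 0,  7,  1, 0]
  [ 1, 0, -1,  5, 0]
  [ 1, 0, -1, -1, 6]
x^5 - 30*x^4 + 360*x^3 - 2160*x^2 + 6480*x - 7776

Expanding det(x·I − A) (e.g. by cofactor expansion or by noting that A is similar to its Jordan form J, which has the same characteristic polynomial as A) gives
  χ_A(x) = x^5 - 30*x^4 + 360*x^3 - 2160*x^2 + 6480*x - 7776
which factors as (x - 6)^5. The eigenvalues (with algebraic multiplicities) are λ = 6 with multiplicity 5.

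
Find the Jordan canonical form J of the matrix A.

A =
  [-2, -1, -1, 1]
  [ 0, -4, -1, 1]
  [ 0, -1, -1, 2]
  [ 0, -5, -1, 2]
J_3(-2) ⊕ J_1(1)

The characteristic polynomial is
  det(x·I − A) = x^4 + 5*x^3 + 6*x^2 - 4*x - 8 = (x - 1)*(x + 2)^3

Eigenvalues and multiplicities (the geometric multiplicity of λ is n − rank(A − λI), which equals the number of Jordan blocks for λ):
  λ = -2: algebraic multiplicity = 3, geometric multiplicity = 1
  λ = 1: algebraic multiplicity = 1, geometric multiplicity = 1

Determining the block sizes for each eigenvalue:
  λ = -2: one block (gm = 1), so the single block has size am = 3 → block sizes [3]
  λ = 1: one block (gm = 1), so the single block has size am = 1 → block sizes [1]

Assembling the blocks gives a Jordan form
J =
  [-2,  1,  0, 0]
  [ 0, -2,  1, 0]
  [ 0,  0, -2, 0]
  [ 0,  0,  0, 1]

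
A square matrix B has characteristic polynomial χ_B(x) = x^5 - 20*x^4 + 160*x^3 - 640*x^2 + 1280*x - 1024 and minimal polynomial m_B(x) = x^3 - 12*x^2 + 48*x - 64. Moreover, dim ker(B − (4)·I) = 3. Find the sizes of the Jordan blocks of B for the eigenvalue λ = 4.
Block sizes for λ = 4: [3, 1, 1]

Step 1 — from the characteristic polynomial, algebraic multiplicity of λ = 4 is 5. From dim ker(B − (4)·I) = 3, there are exactly 3 Jordan blocks for λ = 4.
Step 2 — from the minimal polynomial, the factor (x − 4)^3 tells us the largest block for λ = 4 has size 3.
Step 3 — with total size 5, 3 blocks, and largest block 3, the block sizes (in nonincreasing order) are [3, 1, 1].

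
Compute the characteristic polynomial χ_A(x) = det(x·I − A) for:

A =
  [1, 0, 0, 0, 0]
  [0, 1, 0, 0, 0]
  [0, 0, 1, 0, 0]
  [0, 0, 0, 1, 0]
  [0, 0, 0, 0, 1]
x^5 - 5*x^4 + 10*x^3 - 10*x^2 + 5*x - 1

Expanding det(x·I − A) (e.g. by cofactor expansion or by noting that A is similar to its Jordan form J, which has the same characteristic polynomial as A) gives
  χ_A(x) = x^5 - 5*x^4 + 10*x^3 - 10*x^2 + 5*x - 1
which factors as (x - 1)^5. The eigenvalues (with algebraic multiplicities) are λ = 1 with multiplicity 5.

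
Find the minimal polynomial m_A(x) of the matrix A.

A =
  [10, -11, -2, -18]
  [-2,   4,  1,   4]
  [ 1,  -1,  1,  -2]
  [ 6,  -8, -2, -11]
x^3 - 3*x^2 + 3*x - 1

The characteristic polynomial is χ_A(x) = (x - 1)^4, so the eigenvalues are known. The minimal polynomial is
  m_A(x) = Π_λ (x − λ)^{k_λ}
where k_λ is the size of the *largest* Jordan block for λ (equivalently, the smallest k with (A − λI)^k v = 0 for every generalised eigenvector v of λ).

  λ = 1: largest Jordan block has size 3, contributing (x − 1)^3

So m_A(x) = (x - 1)^3 = x^3 - 3*x^2 + 3*x - 1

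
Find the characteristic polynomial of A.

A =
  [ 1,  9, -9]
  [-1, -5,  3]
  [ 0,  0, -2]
x^3 + 6*x^2 + 12*x + 8

Expanding det(x·I − A) (e.g. by cofactor expansion or by noting that A is similar to its Jordan form J, which has the same characteristic polynomial as A) gives
  χ_A(x) = x^3 + 6*x^2 + 12*x + 8
which factors as (x + 2)^3. The eigenvalues (with algebraic multiplicities) are λ = -2 with multiplicity 3.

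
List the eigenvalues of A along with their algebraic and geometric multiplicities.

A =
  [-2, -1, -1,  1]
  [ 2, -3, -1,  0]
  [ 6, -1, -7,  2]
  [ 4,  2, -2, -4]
λ = -4: alg = 4, geom = 2

Step 1 — factor the characteristic polynomial to read off the algebraic multiplicities:
  χ_A(x) = (x + 4)^4

Step 2 — compute geometric multiplicities via the rank-nullity identity g(λ) = n − rank(A − λI):
  rank(A − (-4)·I) = 2, so dim ker(A − (-4)·I) = n − 2 = 2

Summary:
  λ = -4: algebraic multiplicity = 4, geometric multiplicity = 2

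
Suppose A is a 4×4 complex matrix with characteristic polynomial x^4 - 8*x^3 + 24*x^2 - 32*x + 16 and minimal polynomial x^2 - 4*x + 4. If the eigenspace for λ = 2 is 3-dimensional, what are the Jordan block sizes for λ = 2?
Block sizes for λ = 2: [2, 1, 1]

Step 1 — from the characteristic polynomial, algebraic multiplicity of λ = 2 is 4. From dim ker(A − (2)·I) = 3, there are exactly 3 Jordan blocks for λ = 2.
Step 2 — from the minimal polynomial, the factor (x − 2)^2 tells us the largest block for λ = 2 has size 2.
Step 3 — with total size 4, 3 blocks, and largest block 2, the block sizes (in nonincreasing order) are [2, 1, 1].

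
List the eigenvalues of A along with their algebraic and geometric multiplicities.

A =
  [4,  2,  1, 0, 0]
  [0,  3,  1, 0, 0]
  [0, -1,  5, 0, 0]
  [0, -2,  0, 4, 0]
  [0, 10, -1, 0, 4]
λ = 4: alg = 5, geom = 3

Step 1 — factor the characteristic polynomial to read off the algebraic multiplicities:
  χ_A(x) = (x - 4)^5

Step 2 — compute geometric multiplicities via the rank-nullity identity g(λ) = n − rank(A − λI):
  rank(A − (4)·I) = 2, so dim ker(A − (4)·I) = n − 2 = 3

Summary:
  λ = 4: algebraic multiplicity = 5, geometric multiplicity = 3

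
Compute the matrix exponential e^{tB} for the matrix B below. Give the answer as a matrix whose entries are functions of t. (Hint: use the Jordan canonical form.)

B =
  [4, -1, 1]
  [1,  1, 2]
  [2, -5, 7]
e^{tB} =
  [t^2*exp(4*t)/2 + exp(4*t), -t^2*exp(4*t) - t*exp(4*t), t^2*exp(4*t)/2 + t*exp(4*t)]
  [t^2*exp(4*t)/2 + t*exp(4*t), -t^2*exp(4*t) - 3*t*exp(4*t) + exp(4*t), t^2*exp(4*t)/2 + 2*t*exp(4*t)]
  [t^2*exp(4*t)/2 + 2*t*exp(4*t), -t^2*exp(4*t) - 5*t*exp(4*t), t^2*exp(4*t)/2 + 3*t*exp(4*t) + exp(4*t)]

Strategy: write B = P · J · P⁻¹ where J is a Jordan canonical form, so e^{tB} = P · e^{tJ} · P⁻¹, and e^{tJ} can be computed block-by-block.

B has Jordan form
J =
  [4, 1, 0]
  [0, 4, 1]
  [0, 0, 4]
(up to reordering of blocks).

Per-block formulas:
  For a 3×3 Jordan block J_3(4): exp(t · J_3(4)) = e^(4t)·(I + t·N + (t^2/2)·N^2), where N is the 3×3 nilpotent shift.

After assembling e^{tJ} and conjugating by P, we get:

e^{tB} =
  [t^2*exp(4*t)/2 + exp(4*t), -t^2*exp(4*t) - t*exp(4*t), t^2*exp(4*t)/2 + t*exp(4*t)]
  [t^2*exp(4*t)/2 + t*exp(4*t), -t^2*exp(4*t) - 3*t*exp(4*t) + exp(4*t), t^2*exp(4*t)/2 + 2*t*exp(4*t)]
  [t^2*exp(4*t)/2 + 2*t*exp(4*t), -t^2*exp(4*t) - 5*t*exp(4*t), t^2*exp(4*t)/2 + 3*t*exp(4*t) + exp(4*t)]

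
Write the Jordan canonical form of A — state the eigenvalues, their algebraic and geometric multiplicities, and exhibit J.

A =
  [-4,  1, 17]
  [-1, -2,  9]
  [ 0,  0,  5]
J_2(-3) ⊕ J_1(5)

The characteristic polynomial is
  det(x·I − A) = x^3 + x^2 - 21*x - 45 = (x - 5)*(x + 3)^2

Eigenvalues and multiplicities (the geometric multiplicity of λ is n − rank(A − λI), which equals the number of Jordan blocks for λ):
  λ = -3: algebraic multiplicity = 2, geometric multiplicity = 1
  λ = 5: algebraic multiplicity = 1, geometric multiplicity = 1

Determining the block sizes for each eigenvalue:
  λ = -3: one block (gm = 1), so the single block has size am = 2 → block sizes [2]
  λ = 5: one block (gm = 1), so the single block has size am = 1 → block sizes [1]

Assembling the blocks gives a Jordan form
J =
  [-3,  1, 0]
  [ 0, -3, 0]
  [ 0,  0, 5]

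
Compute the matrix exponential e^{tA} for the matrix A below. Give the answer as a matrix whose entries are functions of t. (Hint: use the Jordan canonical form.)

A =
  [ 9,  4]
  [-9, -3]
e^{tA} =
  [6*t*exp(3*t) + exp(3*t), 4*t*exp(3*t)]
  [-9*t*exp(3*t), -6*t*exp(3*t) + exp(3*t)]

Strategy: write A = P · J · P⁻¹ where J is a Jordan canonical form, so e^{tA} = P · e^{tJ} · P⁻¹, and e^{tJ} can be computed block-by-block.

A has Jordan form
J =
  [3, 1]
  [0, 3]
(up to reordering of blocks).

Per-block formulas:
  For a 2×2 Jordan block J_2(3): exp(t · J_2(3)) = e^(3t)·(I + t·N), where N is the 2×2 nilpotent shift.

After assembling e^{tJ} and conjugating by P, we get:

e^{tA} =
  [6*t*exp(3*t) + exp(3*t), 4*t*exp(3*t)]
  [-9*t*exp(3*t), -6*t*exp(3*t) + exp(3*t)]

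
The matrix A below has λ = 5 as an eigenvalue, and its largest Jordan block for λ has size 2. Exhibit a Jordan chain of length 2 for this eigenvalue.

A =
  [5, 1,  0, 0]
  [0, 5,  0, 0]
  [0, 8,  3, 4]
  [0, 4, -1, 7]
A Jordan chain for λ = 5 of length 2:
v_1 = (1, 0, 8, 4)ᵀ
v_2 = (0, 1, 0, 0)ᵀ

Let N = A − (5)·I. We want v_2 with N^2 v_2 = 0 but N^1 v_2 ≠ 0; then v_{j-1} := N · v_j for j = 2, …, 2.

Pick v_2 = (0, 1, 0, 0)ᵀ.
Then v_1 = N · v_2 = (1, 0, 8, 4)ᵀ.

Sanity check: (A − (5)·I) v_1 = (0, 0, 0, 0)ᵀ = 0. ✓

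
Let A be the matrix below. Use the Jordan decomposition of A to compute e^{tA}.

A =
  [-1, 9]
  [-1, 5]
e^{tA} =
  [-3*t*exp(2*t) + exp(2*t), 9*t*exp(2*t)]
  [-t*exp(2*t), 3*t*exp(2*t) + exp(2*t)]

Strategy: write A = P · J · P⁻¹ where J is a Jordan canonical form, so e^{tA} = P · e^{tJ} · P⁻¹, and e^{tJ} can be computed block-by-block.

A has Jordan form
J =
  [2, 1]
  [0, 2]
(up to reordering of blocks).

Per-block formulas:
  For a 2×2 Jordan block J_2(2): exp(t · J_2(2)) = e^(2t)·(I + t·N), where N is the 2×2 nilpotent shift.

After assembling e^{tJ} and conjugating by P, we get:

e^{tA} =
  [-3*t*exp(2*t) + exp(2*t), 9*t*exp(2*t)]
  [-t*exp(2*t), 3*t*exp(2*t) + exp(2*t)]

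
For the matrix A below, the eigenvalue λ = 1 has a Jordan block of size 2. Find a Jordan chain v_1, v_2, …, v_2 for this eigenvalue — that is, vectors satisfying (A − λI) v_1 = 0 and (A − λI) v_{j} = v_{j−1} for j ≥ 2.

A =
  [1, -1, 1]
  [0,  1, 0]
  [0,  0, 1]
A Jordan chain for λ = 1 of length 2:
v_1 = (-1, 0, 0)ᵀ
v_2 = (0, 1, 0)ᵀ

Let N = A − (1)·I. We want v_2 with N^2 v_2 = 0 but N^1 v_2 ≠ 0; then v_{j-1} := N · v_j for j = 2, …, 2.

Pick v_2 = (0, 1, 0)ᵀ.
Then v_1 = N · v_2 = (-1, 0, 0)ᵀ.

Sanity check: (A − (1)·I) v_1 = (0, 0, 0)ᵀ = 0. ✓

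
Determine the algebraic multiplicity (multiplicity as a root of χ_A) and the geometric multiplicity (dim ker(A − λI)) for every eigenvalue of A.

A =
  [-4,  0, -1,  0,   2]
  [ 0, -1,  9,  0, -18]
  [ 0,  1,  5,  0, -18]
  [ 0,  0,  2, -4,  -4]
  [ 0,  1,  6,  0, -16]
λ = -4: alg = 5, geom = 3

Step 1 — factor the characteristic polynomial to read off the algebraic multiplicities:
  χ_A(x) = (x + 4)^5

Step 2 — compute geometric multiplicities via the rank-nullity identity g(λ) = n − rank(A − λI):
  rank(A − (-4)·I) = 2, so dim ker(A − (-4)·I) = n − 2 = 3

Summary:
  λ = -4: algebraic multiplicity = 5, geometric multiplicity = 3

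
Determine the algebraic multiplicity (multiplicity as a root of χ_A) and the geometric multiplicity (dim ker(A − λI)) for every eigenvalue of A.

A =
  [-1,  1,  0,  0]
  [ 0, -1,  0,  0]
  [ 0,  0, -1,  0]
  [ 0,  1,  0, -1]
λ = -1: alg = 4, geom = 3

Step 1 — factor the characteristic polynomial to read off the algebraic multiplicities:
  χ_A(x) = (x + 1)^4

Step 2 — compute geometric multiplicities via the rank-nullity identity g(λ) = n − rank(A − λI):
  rank(A − (-1)·I) = 1, so dim ker(A − (-1)·I) = n − 1 = 3

Summary:
  λ = -1: algebraic multiplicity = 4, geometric multiplicity = 3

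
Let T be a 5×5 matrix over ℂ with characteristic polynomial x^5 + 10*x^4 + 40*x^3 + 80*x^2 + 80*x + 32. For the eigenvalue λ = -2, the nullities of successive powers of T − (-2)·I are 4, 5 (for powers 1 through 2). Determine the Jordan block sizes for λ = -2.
Block sizes for λ = -2: [2, 1, 1, 1]

From the dimensions of kernels of powers, the number of Jordan blocks of size at least j is d_j − d_{j−1} where d_j = dim ker(N^j) (with d_0 = 0). Computing the differences gives [4, 1].
The number of blocks of size exactly k is (#blocks of size ≥ k) − (#blocks of size ≥ k + 1), so the partition is: 3 block(s) of size 1, 1 block(s) of size 2.
In nonincreasing order the block sizes are [2, 1, 1, 1].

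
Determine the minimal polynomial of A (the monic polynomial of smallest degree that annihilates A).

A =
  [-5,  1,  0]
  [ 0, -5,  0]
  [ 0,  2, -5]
x^2 + 10*x + 25

The characteristic polynomial is χ_A(x) = (x + 5)^3, so the eigenvalues are known. The minimal polynomial is
  m_A(x) = Π_λ (x − λ)^{k_λ}
where k_λ is the size of the *largest* Jordan block for λ (equivalently, the smallest k with (A − λI)^k v = 0 for every generalised eigenvector v of λ).

  λ = -5: largest Jordan block has size 2, contributing (x + 5)^2

So m_A(x) = (x + 5)^2 = x^2 + 10*x + 25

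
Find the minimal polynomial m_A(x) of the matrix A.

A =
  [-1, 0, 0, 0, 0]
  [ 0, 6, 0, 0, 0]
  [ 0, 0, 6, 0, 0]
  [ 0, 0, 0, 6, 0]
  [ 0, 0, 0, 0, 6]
x^2 - 5*x - 6

The characteristic polynomial is χ_A(x) = (x - 6)^4*(x + 1), so the eigenvalues are known. The minimal polynomial is
  m_A(x) = Π_λ (x − λ)^{k_λ}
where k_λ is the size of the *largest* Jordan block for λ (equivalently, the smallest k with (A − λI)^k v = 0 for every generalised eigenvector v of λ).

  λ = -1: largest Jordan block has size 1, contributing (x + 1)
  λ = 6: largest Jordan block has size 1, contributing (x − 6)

So m_A(x) = (x - 6)*(x + 1) = x^2 - 5*x - 6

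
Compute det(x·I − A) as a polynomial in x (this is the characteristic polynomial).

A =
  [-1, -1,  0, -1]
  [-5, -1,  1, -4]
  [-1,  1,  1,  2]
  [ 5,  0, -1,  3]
x^4 - 2*x^3 - 3*x^2 + 4*x + 4

Expanding det(x·I − A) (e.g. by cofactor expansion or by noting that A is similar to its Jordan form J, which has the same characteristic polynomial as A) gives
  χ_A(x) = x^4 - 2*x^3 - 3*x^2 + 4*x + 4
which factors as (x - 2)^2*(x + 1)^2. The eigenvalues (with algebraic multiplicities) are λ = -1 with multiplicity 2, λ = 2 with multiplicity 2.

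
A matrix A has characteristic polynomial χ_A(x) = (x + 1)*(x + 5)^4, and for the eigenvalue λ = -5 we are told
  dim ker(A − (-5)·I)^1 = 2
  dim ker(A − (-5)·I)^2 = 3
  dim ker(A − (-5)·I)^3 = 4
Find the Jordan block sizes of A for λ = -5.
Block sizes for λ = -5: [3, 1]

From the dimensions of kernels of powers, the number of Jordan blocks of size at least j is d_j − d_{j−1} where d_j = dim ker(N^j) (with d_0 = 0). Computing the differences gives [2, 1, 1].
The number of blocks of size exactly k is (#blocks of size ≥ k) − (#blocks of size ≥ k + 1), so the partition is: 1 block(s) of size 1, 1 block(s) of size 3.
In nonincreasing order the block sizes are [3, 1].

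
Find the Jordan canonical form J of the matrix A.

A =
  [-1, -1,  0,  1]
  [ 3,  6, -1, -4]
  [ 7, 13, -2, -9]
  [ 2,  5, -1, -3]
J_2(0) ⊕ J_2(0)

The characteristic polynomial is
  det(x·I − A) = x^4

Eigenvalues and multiplicities (the geometric multiplicity of λ is n − rank(A − λI), which equals the number of Jordan blocks for λ):
  λ = 0: algebraic multiplicity = 4, geometric multiplicity = 2

Determining the block sizes for each eigenvalue:
  λ = 0: with am = 4 and gm = 2, the partition is not yet determined (e.g. several partitions of 4 into 2 parts exist). Let N = A − (0)·I. Computing rank(N^1) = 2, rank(N^2) = 0; the number of blocks of size ≥ j is rank(N^{j−1}) − rank(N^j), giving [2, 2]. So we have 2 block(s) of size 2 → block sizes [2, 2]

Assembling the blocks gives a Jordan form
J =
  [0, 1, 0, 0]
  [0, 0, 0, 0]
  [0, 0, 0, 1]
  [0, 0, 0, 0]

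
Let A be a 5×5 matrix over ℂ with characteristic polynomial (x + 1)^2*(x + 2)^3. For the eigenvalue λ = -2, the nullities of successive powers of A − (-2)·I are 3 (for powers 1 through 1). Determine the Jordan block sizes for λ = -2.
Block sizes for λ = -2: [1, 1, 1]

From the dimensions of kernels of powers, the number of Jordan blocks of size at least j is d_j − d_{j−1} where d_j = dim ker(N^j) (with d_0 = 0). Computing the differences gives [3].
The number of blocks of size exactly k is (#blocks of size ≥ k) − (#blocks of size ≥ k + 1), so the partition is: 3 block(s) of size 1.
In nonincreasing order the block sizes are [1, 1, 1].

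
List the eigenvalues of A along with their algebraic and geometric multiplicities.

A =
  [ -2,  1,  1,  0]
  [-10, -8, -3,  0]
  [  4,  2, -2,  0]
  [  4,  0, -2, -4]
λ = -4: alg = 4, geom = 2

Step 1 — factor the characteristic polynomial to read off the algebraic multiplicities:
  χ_A(x) = (x + 4)^4

Step 2 — compute geometric multiplicities via the rank-nullity identity g(λ) = n − rank(A − λI):
  rank(A − (-4)·I) = 2, so dim ker(A − (-4)·I) = n − 2 = 2

Summary:
  λ = -4: algebraic multiplicity = 4, geometric multiplicity = 2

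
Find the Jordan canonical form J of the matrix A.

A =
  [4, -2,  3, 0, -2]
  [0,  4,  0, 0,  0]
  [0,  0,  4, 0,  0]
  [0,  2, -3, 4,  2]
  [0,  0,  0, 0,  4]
J_2(4) ⊕ J_1(4) ⊕ J_1(4) ⊕ J_1(4)

The characteristic polynomial is
  det(x·I − A) = x^5 - 20*x^4 + 160*x^3 - 640*x^2 + 1280*x - 1024 = (x - 4)^5

Eigenvalues and multiplicities (the geometric multiplicity of λ is n − rank(A − λI), which equals the number of Jordan blocks for λ):
  λ = 4: algebraic multiplicity = 5, geometric multiplicity = 4

Determining the block sizes for each eigenvalue:
  λ = 4: 4 blocks summing to 5 forces exactly one block of size 2 and the rest size 1 → block sizes [2, 1, 1, 1]

Assembling the blocks gives a Jordan form
J =
  [4, 1, 0, 0, 0]
  [0, 4, 0, 0, 0]
  [0, 0, 4, 0, 0]
  [0, 0, 0, 4, 0]
  [0, 0, 0, 0, 4]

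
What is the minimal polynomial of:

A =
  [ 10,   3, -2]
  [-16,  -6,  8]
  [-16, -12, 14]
x^2 - 12*x + 36

The characteristic polynomial is χ_A(x) = (x - 6)^3, so the eigenvalues are known. The minimal polynomial is
  m_A(x) = Π_λ (x − λ)^{k_λ}
where k_λ is the size of the *largest* Jordan block for λ (equivalently, the smallest k with (A − λI)^k v = 0 for every generalised eigenvector v of λ).

  λ = 6: largest Jordan block has size 2, contributing (x − 6)^2

So m_A(x) = (x - 6)^2 = x^2 - 12*x + 36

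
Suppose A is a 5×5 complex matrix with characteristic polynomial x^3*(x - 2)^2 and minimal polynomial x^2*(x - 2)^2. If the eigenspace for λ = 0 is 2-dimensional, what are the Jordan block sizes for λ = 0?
Block sizes for λ = 0: [2, 1]

Step 1 — from the characteristic polynomial, algebraic multiplicity of λ = 0 is 3. From dim ker(A − (0)·I) = 2, there are exactly 2 Jordan blocks for λ = 0.
Step 2 — from the minimal polynomial, the factor (x − 0)^2 tells us the largest block for λ = 0 has size 2.
Step 3 — with total size 3, 2 blocks, and largest block 2, the block sizes (in nonincreasing order) are [2, 1].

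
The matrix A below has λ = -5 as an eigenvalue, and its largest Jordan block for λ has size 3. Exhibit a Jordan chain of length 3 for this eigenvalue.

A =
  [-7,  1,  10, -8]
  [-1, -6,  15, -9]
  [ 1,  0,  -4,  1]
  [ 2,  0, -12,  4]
A Jordan chain for λ = -5 of length 3:
v_1 = (-3, 0, 1, 2)ᵀ
v_2 = (-2, -1, 1, 2)ᵀ
v_3 = (1, 0, 0, 0)ᵀ

Let N = A − (-5)·I. We want v_3 with N^3 v_3 = 0 but N^2 v_3 ≠ 0; then v_{j-1} := N · v_j for j = 3, …, 2.

Pick v_3 = (1, 0, 0, 0)ᵀ.
Then v_2 = N · v_3 = (-2, -1, 1, 2)ᵀ.
Then v_1 = N · v_2 = (-3, 0, 1, 2)ᵀ.

Sanity check: (A − (-5)·I) v_1 = (0, 0, 0, 0)ᵀ = 0. ✓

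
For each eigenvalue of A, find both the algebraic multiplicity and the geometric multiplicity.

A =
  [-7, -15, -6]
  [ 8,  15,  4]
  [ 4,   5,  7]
λ = 5: alg = 3, geom = 2

Step 1 — factor the characteristic polynomial to read off the algebraic multiplicities:
  χ_A(x) = (x - 5)^3

Step 2 — compute geometric multiplicities via the rank-nullity identity g(λ) = n − rank(A − λI):
  rank(A − (5)·I) = 1, so dim ker(A − (5)·I) = n − 1 = 2

Summary:
  λ = 5: algebraic multiplicity = 3, geometric multiplicity = 2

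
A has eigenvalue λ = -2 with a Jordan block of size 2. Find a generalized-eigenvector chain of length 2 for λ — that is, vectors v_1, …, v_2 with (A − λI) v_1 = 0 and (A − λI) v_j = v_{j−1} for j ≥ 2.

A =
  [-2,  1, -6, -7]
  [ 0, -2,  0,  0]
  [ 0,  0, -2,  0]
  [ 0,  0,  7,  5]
A Jordan chain for λ = -2 of length 2:
v_1 = (1, 0, 0, 0)ᵀ
v_2 = (0, 1, 0, 0)ᵀ

Let N = A − (-2)·I. We want v_2 with N^2 v_2 = 0 but N^1 v_2 ≠ 0; then v_{j-1} := N · v_j for j = 2, …, 2.

Pick v_2 = (0, 1, 0, 0)ᵀ.
Then v_1 = N · v_2 = (1, 0, 0, 0)ᵀ.

Sanity check: (A − (-2)·I) v_1 = (0, 0, 0, 0)ᵀ = 0. ✓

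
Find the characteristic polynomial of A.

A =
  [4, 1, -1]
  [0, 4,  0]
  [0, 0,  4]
x^3 - 12*x^2 + 48*x - 64

Expanding det(x·I − A) (e.g. by cofactor expansion or by noting that A is similar to its Jordan form J, which has the same characteristic polynomial as A) gives
  χ_A(x) = x^3 - 12*x^2 + 48*x - 64
which factors as (x - 4)^3. The eigenvalues (with algebraic multiplicities) are λ = 4 with multiplicity 3.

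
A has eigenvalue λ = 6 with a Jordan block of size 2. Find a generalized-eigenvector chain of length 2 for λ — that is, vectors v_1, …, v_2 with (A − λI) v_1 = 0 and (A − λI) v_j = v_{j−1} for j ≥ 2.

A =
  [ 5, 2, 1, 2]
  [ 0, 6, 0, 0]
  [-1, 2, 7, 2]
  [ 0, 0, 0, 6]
A Jordan chain for λ = 6 of length 2:
v_1 = (-1, 0, -1, 0)ᵀ
v_2 = (1, 0, 0, 0)ᵀ

Let N = A − (6)·I. We want v_2 with N^2 v_2 = 0 but N^1 v_2 ≠ 0; then v_{j-1} := N · v_j for j = 2, …, 2.

Pick v_2 = (1, 0, 0, 0)ᵀ.
Then v_1 = N · v_2 = (-1, 0, -1, 0)ᵀ.

Sanity check: (A − (6)·I) v_1 = (0, 0, 0, 0)ᵀ = 0. ✓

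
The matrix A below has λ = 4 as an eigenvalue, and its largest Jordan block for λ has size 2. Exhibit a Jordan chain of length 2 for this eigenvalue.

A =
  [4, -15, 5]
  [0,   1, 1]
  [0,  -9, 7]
A Jordan chain for λ = 4 of length 2:
v_1 = (-15, -3, -9)ᵀ
v_2 = (0, 1, 0)ᵀ

Let N = A − (4)·I. We want v_2 with N^2 v_2 = 0 but N^1 v_2 ≠ 0; then v_{j-1} := N · v_j for j = 2, …, 2.

Pick v_2 = (0, 1, 0)ᵀ.
Then v_1 = N · v_2 = (-15, -3, -9)ᵀ.

Sanity check: (A − (4)·I) v_1 = (0, 0, 0)ᵀ = 0. ✓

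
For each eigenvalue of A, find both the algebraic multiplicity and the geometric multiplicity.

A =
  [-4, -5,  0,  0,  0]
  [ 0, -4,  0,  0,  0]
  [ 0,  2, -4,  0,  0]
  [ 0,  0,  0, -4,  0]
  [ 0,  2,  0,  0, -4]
λ = -4: alg = 5, geom = 4

Step 1 — factor the characteristic polynomial to read off the algebraic multiplicities:
  χ_A(x) = (x + 4)^5

Step 2 — compute geometric multiplicities via the rank-nullity identity g(λ) = n − rank(A − λI):
  rank(A − (-4)·I) = 1, so dim ker(A − (-4)·I) = n − 1 = 4

Summary:
  λ = -4: algebraic multiplicity = 5, geometric multiplicity = 4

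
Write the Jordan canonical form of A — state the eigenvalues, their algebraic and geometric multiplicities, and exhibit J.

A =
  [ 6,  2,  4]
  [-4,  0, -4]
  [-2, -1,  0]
J_2(2) ⊕ J_1(2)

The characteristic polynomial is
  det(x·I − A) = x^3 - 6*x^2 + 12*x - 8 = (x - 2)^3

Eigenvalues and multiplicities (the geometric multiplicity of λ is n − rank(A − λI), which equals the number of Jordan blocks for λ):
  λ = 2: algebraic multiplicity = 3, geometric multiplicity = 2

Determining the block sizes for each eigenvalue:
  λ = 2: 2 blocks summing to 3 forces exactly one block of size 2 and the rest size 1 → block sizes [2, 1]

Assembling the blocks gives a Jordan form
J =
  [2, 1, 0]
  [0, 2, 0]
  [0, 0, 2]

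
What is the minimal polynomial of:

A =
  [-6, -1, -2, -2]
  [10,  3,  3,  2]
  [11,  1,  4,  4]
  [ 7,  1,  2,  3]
x^3 - 3*x^2 + 3*x - 1

The characteristic polynomial is χ_A(x) = (x - 1)^4, so the eigenvalues are known. The minimal polynomial is
  m_A(x) = Π_λ (x − λ)^{k_λ}
where k_λ is the size of the *largest* Jordan block for λ (equivalently, the smallest k with (A − λI)^k v = 0 for every generalised eigenvector v of λ).

  λ = 1: largest Jordan block has size 3, contributing (x − 1)^3

So m_A(x) = (x - 1)^3 = x^3 - 3*x^2 + 3*x - 1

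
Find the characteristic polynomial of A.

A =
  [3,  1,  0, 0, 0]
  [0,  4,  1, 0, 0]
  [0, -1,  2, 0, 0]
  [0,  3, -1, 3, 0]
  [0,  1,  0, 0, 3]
x^5 - 15*x^4 + 90*x^3 - 270*x^2 + 405*x - 243

Expanding det(x·I − A) (e.g. by cofactor expansion or by noting that A is similar to its Jordan form J, which has the same characteristic polynomial as A) gives
  χ_A(x) = x^5 - 15*x^4 + 90*x^3 - 270*x^2 + 405*x - 243
which factors as (x - 3)^5. The eigenvalues (with algebraic multiplicities) are λ = 3 with multiplicity 5.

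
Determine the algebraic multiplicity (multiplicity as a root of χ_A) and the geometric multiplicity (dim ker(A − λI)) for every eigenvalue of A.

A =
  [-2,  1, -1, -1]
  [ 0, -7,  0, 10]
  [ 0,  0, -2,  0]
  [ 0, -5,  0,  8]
λ = -2: alg = 3, geom = 2; λ = 3: alg = 1, geom = 1

Step 1 — factor the characteristic polynomial to read off the algebraic multiplicities:
  χ_A(x) = (x - 3)*(x + 2)^3

Step 2 — compute geometric multiplicities via the rank-nullity identity g(λ) = n − rank(A − λI):
  rank(A − (-2)·I) = 2, so dim ker(A − (-2)·I) = n − 2 = 2
  rank(A − (3)·I) = 3, so dim ker(A − (3)·I) = n − 3 = 1

Summary:
  λ = -2: algebraic multiplicity = 3, geometric multiplicity = 2
  λ = 3: algebraic multiplicity = 1, geometric multiplicity = 1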